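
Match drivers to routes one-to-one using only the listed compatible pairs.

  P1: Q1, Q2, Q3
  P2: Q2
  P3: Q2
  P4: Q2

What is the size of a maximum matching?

2

Unit-capacity flow: source→left, listed edges, right→sink; max matching = max flow.
Augmenting path P1→Q1 (+1); matched 1.
Augmenting path P2→Q2 (+1); matched 2.
No augmenting path remains; maximum matching = 2.
König certificate: {P1, Q2} is a vertex cover of size 2 (every listed pair touches it), so no matching can be larger.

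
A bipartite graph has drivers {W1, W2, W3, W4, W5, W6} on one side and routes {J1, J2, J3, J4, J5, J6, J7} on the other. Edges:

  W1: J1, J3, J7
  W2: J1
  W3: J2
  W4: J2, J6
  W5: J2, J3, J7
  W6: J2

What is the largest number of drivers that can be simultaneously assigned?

5

Unit-capacity flow: source→left, listed edges, right→sink; max matching = max flow.
Augmenting path W1→J1 (+1); matched 1.
Augmenting path W3→J2 (+1); matched 2.
Augmenting path W4→J6 (+1); matched 3.
Augmenting path W5→J3 (+1); matched 4.
Augmenting path W2→J1→W1→J7 (+1); matched 5.
No augmenting path remains; maximum matching = 5.
König certificate: {W1, W2, W4, W5, J2} is a vertex cover of size 5 (every listed pair touches it), so no matching can be larger.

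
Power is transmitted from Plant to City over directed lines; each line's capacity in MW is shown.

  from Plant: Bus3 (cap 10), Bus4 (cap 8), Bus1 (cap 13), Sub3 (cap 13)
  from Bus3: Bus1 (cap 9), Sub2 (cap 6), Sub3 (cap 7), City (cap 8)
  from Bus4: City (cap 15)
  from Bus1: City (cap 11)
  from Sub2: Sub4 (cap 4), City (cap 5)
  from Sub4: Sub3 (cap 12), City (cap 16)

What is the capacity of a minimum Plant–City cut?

Augment Plant→Bus3→City: bottleneck 8, flow now 8.
Augment Plant→Bus4→City: bottleneck 8, flow now 16.
Augment Plant→Bus1→City: bottleneck 11, flow now 27.
Augment Plant→Bus3→Sub2→City: bottleneck 2, flow now 29.
No augmenting path remains; maximum flow = 29.
By max-flow min-cut, the minimum cut capacity equals the max flow.
In the residual graph, reachable from Plant: {Plant, Bus1, Sub3}.
Min-cut edges: Plant→Bus3 (10), Plant→Bus4 (8), Bus1→City (11); capacity 10 + 8 + 11 = 29.

29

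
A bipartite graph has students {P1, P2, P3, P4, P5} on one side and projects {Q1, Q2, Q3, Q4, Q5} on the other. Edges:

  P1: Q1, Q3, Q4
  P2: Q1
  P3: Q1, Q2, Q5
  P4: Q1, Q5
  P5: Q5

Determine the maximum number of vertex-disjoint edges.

Unit-capacity flow: source→left, listed edges, right→sink; max matching = max flow.
Augmenting path P1→Q1 (+1); matched 1.
Augmenting path P3→Q2 (+1); matched 2.
Augmenting path P4→Q5 (+1); matched 3.
Augmenting path P2→Q1→P1→Q3 (+1); matched 4.
No augmenting path remains; maximum matching = 4.
König certificate: {P1, P3, Q1, Q5} is a vertex cover of size 4 (every listed pair touches it), so no matching can be larger.

4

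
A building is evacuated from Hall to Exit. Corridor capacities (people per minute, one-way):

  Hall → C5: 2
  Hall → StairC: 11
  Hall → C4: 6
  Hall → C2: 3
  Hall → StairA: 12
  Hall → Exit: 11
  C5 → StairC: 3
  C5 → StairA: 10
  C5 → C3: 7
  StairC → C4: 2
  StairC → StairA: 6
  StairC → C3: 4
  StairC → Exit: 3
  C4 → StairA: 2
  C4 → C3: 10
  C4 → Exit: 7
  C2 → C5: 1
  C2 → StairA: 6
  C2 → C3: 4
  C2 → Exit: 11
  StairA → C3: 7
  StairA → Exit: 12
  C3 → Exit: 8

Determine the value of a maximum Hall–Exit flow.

Augment Hall→Exit: bottleneck 11, flow now 11.
Augment Hall→StairC→Exit: bottleneck 3, flow now 14.
Augment Hall→C4→Exit: bottleneck 6, flow now 20.
Augment Hall→C2→Exit: bottleneck 3, flow now 23.
Augment Hall→StairA→Exit: bottleneck 12, flow now 35.
Augment Hall→C5→C3→Exit: bottleneck 2, flow now 37.
Augment Hall→StairC→C4→Exit: bottleneck 1, flow now 38.
Augment Hall→StairC→C3→Exit: bottleneck 4, flow now 42.
Augment Hall→StairC→C4→C3→Exit: bottleneck 1, flow now 43.
Augment Hall→StairC→StairA→C3→Exit: bottleneck 1, flow now 44.
No augmenting path remains; maximum flow = 44.
In the residual graph, reachable from Hall: {Hall, C5, StairC, C4, StairA, C3}.
Min-cut edges: Hall→C2 (3), Hall→Exit (11), StairC→Exit (3), C4→Exit (7), StairA→Exit (12), C3→Exit (8); capacity 3 + 11 + 3 + 7 + 12 + 8 = 44.
This cut is saturated, so no flow can exceed 44.

44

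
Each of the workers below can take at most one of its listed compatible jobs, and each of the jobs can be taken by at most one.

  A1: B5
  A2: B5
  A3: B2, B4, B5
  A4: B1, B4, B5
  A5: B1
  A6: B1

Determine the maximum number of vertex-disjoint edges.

Unit-capacity flow: source→left, listed edges, right→sink; max matching = max flow.
Augmenting path A1→B5 (+1); matched 1.
Augmenting path A3→B2 (+1); matched 2.
Augmenting path A4→B1 (+1); matched 3.
Augmenting path A5→B1→A4→B4 (+1); matched 4.
No augmenting path remains; maximum matching = 4.
König certificate: {A3, A4, B1, B5} is a vertex cover of size 4 (every listed pair touches it), so no matching can be larger.

4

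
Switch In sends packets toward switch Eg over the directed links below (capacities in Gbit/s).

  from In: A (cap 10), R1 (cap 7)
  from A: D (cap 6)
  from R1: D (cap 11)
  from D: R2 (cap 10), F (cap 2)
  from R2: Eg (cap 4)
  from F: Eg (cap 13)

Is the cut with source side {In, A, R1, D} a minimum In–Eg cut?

No — its capacity is 12, but the minimum cut has capacity 6.

Given cut capacity: 10 + 2 = 12.
Augment In→A→D→R2→Eg: bottleneck 4, flow now 4.
Augment In→A→D→F→Eg: bottleneck 2, flow now 6.
No augmenting path remains; maximum flow = 6.
In the residual graph, reachable from In: {In, A, R1, D, R2}.
Min-cut edges: D→F (2), R2→Eg (4); capacity 2 + 4 = 6.
Cut capacity 12 exceeds the max flow 6, so it is not minimum.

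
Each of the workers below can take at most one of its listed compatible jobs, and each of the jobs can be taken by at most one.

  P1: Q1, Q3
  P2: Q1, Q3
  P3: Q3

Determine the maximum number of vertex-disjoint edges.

2

Unit-capacity flow: source→left, listed edges, right→sink; max matching = max flow.
Augmenting path P1→Q1 (+1); matched 1.
Augmenting path P2→Q3 (+1); matched 2.
No augmenting path remains; maximum matching = 2.
König certificate: {Q1, Q3} is a vertex cover of size 2 (every listed pair touches it), so no matching can be larger.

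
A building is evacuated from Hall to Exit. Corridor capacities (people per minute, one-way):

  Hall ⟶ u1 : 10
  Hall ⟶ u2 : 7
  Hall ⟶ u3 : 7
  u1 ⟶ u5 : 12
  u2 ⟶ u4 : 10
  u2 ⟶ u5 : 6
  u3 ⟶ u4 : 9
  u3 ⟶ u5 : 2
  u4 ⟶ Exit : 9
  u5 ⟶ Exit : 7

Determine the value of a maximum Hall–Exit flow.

Augment Hall→u1→u5→Exit: bottleneck 7, flow now 7.
Augment Hall→u2→u4→Exit: bottleneck 7, flow now 14.
Augment Hall→u3→u4→Exit: bottleneck 2, flow now 16.
No augmenting path remains; maximum flow = 16.
In the residual graph, reachable from Hall: {Hall, u1, u2, u3, u4, u5}.
Min-cut edges: u4→Exit (9), u5→Exit (7); capacity 9 + 7 = 16.
This cut is saturated, so no flow can exceed 16.

16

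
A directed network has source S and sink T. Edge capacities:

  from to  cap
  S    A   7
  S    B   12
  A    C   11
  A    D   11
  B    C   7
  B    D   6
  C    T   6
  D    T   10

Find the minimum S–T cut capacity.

Augment S→A→C→T: bottleneck 6, flow now 6.
Augment S→A→D→T: bottleneck 1, flow now 7.
Augment S→B→D→T: bottleneck 6, flow now 13.
Augment S→B→C→A→D→T: bottleneck 3, flow now 16. (uses reverse residual edge)
No augmenting path remains; maximum flow = 16.
By max-flow min-cut, the minimum cut capacity equals the max flow.
In the residual graph, reachable from S: {S, A, B, C, D}.
Min-cut edges: C→T (6), D→T (10); capacity 6 + 10 = 16.

16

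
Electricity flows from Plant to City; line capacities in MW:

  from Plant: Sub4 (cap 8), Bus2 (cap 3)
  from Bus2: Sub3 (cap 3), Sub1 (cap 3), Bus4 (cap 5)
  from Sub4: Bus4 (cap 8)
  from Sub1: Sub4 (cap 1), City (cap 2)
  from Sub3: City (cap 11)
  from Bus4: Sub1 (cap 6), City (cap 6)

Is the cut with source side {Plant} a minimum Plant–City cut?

Yes — it is a minimum cut (capacity 11).

Given cut capacity: 3 + 8 = 11.
Augment Plant→Bus2→Sub1→City: bottleneck 2, flow now 2.
Augment Plant→Bus2→Sub3→City: bottleneck 1, flow now 3.
Augment Plant→Sub4→Bus4→City: bottleneck 6, flow now 9.
Augment Plant→Sub4→Bus4→Sub1→Bus2→Sub3→City: bottleneck 2, flow now 11. (uses reverse residual edge)
No augmenting path remains; maximum flow = 11.
Cut capacity 11 equals the max flow, so it is a minimum cut.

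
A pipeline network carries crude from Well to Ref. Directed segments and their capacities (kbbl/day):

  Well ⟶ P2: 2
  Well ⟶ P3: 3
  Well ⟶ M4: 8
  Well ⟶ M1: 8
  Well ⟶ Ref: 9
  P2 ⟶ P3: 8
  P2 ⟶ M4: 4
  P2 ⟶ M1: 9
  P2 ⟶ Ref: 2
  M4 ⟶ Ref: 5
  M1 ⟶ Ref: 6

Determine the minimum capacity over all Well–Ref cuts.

22

Augment Well→Ref: bottleneck 9, flow now 9.
Augment Well→P2→Ref: bottleneck 2, flow now 11.
Augment Well→M4→Ref: bottleneck 5, flow now 16.
Augment Well→M1→Ref: bottleneck 6, flow now 22.
No augmenting path remains; maximum flow = 22.
By max-flow min-cut, the minimum cut capacity equals the max flow.
In the residual graph, reachable from Well: {Well, P3, M4, M1}.
Min-cut edges: Well→P2 (2), Well→Ref (9), M4→Ref (5), M1→Ref (6); capacity 2 + 9 + 5 + 6 = 22.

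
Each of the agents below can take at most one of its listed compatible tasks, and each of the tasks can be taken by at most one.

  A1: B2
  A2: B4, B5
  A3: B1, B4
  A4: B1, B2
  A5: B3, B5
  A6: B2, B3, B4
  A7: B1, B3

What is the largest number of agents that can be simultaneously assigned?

Unit-capacity flow: source→left, listed edges, right→sink; max matching = max flow.
Augmenting path A1→B2 (+1); matched 1.
Augmenting path A2→B4 (+1); matched 2.
Augmenting path A3→B1 (+1); matched 3.
Augmenting path A5→B3 (+1); matched 4.
Augmenting path A6→B3→A5→B5 (+1); matched 5.
No augmenting path remains; maximum matching = 5.
König certificate: {B1, B2, B3, B4, B5} is a vertex cover of size 5 (every listed pair touches it), so no matching can be larger.

5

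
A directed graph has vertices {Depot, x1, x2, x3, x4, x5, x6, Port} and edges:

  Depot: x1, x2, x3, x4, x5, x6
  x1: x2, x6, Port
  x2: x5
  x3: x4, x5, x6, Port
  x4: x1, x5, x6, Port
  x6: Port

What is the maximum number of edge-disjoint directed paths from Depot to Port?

4

Assign every edge capacity 1; by Menger, the answer equals the max flow.
Path Depot→x1→Port (+1); total 1.
Path Depot→x3→Port (+1); total 2.
Path Depot→x4→Port (+1); total 3.
Path Depot→x6→Port (+1); total 4.
No residual Depot→Port path; max flow = 4.
Certifying cut of size 4: {Depot→x1, Depot→x3, Depot→x4, Depot→x6}.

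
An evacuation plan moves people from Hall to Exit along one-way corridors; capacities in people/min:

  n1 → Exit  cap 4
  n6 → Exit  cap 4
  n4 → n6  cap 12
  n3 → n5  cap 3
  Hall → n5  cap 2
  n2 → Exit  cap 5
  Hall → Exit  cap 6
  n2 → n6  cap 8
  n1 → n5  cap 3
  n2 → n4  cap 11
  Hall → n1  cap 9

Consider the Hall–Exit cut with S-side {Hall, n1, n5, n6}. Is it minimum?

No — its capacity is 14, but the minimum cut has capacity 10.

Given cut capacity: 6 + 4 + 4 = 14.
Augment Hall→Exit: bottleneck 6, flow now 6.
Augment Hall→n1→Exit: bottleneck 4, flow now 10.
No augmenting path remains; maximum flow = 10.
In the residual graph, reachable from Hall: {Hall, n1, n5}.
Min-cut edges: Hall→Exit (6), n1→Exit (4); capacity 6 + 4 = 10.
Cut capacity 14 exceeds the max flow 10, so it is not minimum.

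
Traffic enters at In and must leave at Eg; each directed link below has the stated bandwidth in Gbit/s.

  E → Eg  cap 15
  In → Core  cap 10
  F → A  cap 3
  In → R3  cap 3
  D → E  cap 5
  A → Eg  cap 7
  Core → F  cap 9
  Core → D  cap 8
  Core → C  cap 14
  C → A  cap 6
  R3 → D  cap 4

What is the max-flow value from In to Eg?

Augment In→Core→C→A→Eg: bottleneck 6, flow now 6.
Augment In→Core→F→A→Eg: bottleneck 1, flow now 7.
Augment In→Core→D→E→Eg: bottleneck 3, flow now 10.
Augment In→R3→D→E→Eg: bottleneck 2, flow now 12.
No augmenting path remains; maximum flow = 12.
In the residual graph, reachable from In: {In, Core, R3, C, F, D, A}.
Min-cut edges: D→E (5), A→Eg (7); capacity 5 + 7 = 12.
This cut is saturated, so no flow can exceed 12.

12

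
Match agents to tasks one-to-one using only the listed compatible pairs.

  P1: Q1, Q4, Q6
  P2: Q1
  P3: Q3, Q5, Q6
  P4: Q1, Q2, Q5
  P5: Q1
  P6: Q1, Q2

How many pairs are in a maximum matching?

Unit-capacity flow: source→left, listed edges, right→sink; max matching = max flow.
Augmenting path P1→Q1 (+1); matched 1.
Augmenting path P3→Q3 (+1); matched 2.
Augmenting path P4→Q2 (+1); matched 3.
Augmenting path P2→Q1→P1→Q4 (+1); matched 4.
Augmenting path P6→Q2→P4→Q5 (+1); matched 5.
No augmenting path remains; maximum matching = 5.
König certificate: {P1, P3, P4, P6, Q1} is a vertex cover of size 5 (every listed pair touches it), so no matching can be larger.

5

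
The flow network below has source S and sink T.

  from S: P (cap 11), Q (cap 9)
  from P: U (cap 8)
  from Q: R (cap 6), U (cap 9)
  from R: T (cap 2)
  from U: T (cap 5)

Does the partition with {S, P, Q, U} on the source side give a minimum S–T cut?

Given cut capacity: 6 + 5 = 11.
Augment S→P→U→T: bottleneck 5, flow now 5.
Augment S→Q→R→T: bottleneck 2, flow now 7.
No augmenting path remains; maximum flow = 7.
In the residual graph, reachable from S: {S, P, Q, R, U}.
Min-cut edges: R→T (2), U→T (5); capacity 2 + 5 = 7.
Cut capacity 11 exceeds the max flow 7, so it is not minimum.

No — its capacity is 11, but the minimum cut has capacity 7.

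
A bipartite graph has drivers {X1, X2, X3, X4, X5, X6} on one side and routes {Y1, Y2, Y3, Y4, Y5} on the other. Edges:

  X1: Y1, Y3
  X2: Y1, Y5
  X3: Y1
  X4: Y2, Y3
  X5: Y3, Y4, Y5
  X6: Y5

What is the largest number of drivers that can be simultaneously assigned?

5

Unit-capacity flow: source→left, listed edges, right→sink; max matching = max flow.
Augmenting path X1→Y1 (+1); matched 1.
Augmenting path X2→Y5 (+1); matched 2.
Augmenting path X4→Y2 (+1); matched 3.
Augmenting path X5→Y3 (+1); matched 4.
Augmenting path X3→Y1→X1→Y3→X5→Y4 (+1); matched 5.
No augmenting path remains; maximum matching = 5.
König certificate: {X1, X4, X5, Y1, Y5} is a vertex cover of size 5 (every listed pair touches it), so no matching can be larger.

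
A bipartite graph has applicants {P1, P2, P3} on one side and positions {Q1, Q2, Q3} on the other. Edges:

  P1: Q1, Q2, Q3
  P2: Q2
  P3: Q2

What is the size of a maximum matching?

2

Unit-capacity flow: source→left, listed edges, right→sink; max matching = max flow.
Augmenting path P1→Q1 (+1); matched 1.
Augmenting path P2→Q2 (+1); matched 2.
No augmenting path remains; maximum matching = 2.
König certificate: {P1, Q2} is a vertex cover of size 2 (every listed pair touches it), so no matching can be larger.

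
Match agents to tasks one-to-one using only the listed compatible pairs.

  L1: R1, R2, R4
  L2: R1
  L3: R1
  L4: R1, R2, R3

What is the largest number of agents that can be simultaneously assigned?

Unit-capacity flow: source→left, listed edges, right→sink; max matching = max flow.
Augmenting path L1→R1 (+1); matched 1.
Augmenting path L4→R2 (+1); matched 2.
Augmenting path L2→R1→L1→R4 (+1); matched 3.
No augmenting path remains; maximum matching = 3.
König certificate: {L1, L4, R1} is a vertex cover of size 3 (every listed pair touches it), so no matching can be larger.

3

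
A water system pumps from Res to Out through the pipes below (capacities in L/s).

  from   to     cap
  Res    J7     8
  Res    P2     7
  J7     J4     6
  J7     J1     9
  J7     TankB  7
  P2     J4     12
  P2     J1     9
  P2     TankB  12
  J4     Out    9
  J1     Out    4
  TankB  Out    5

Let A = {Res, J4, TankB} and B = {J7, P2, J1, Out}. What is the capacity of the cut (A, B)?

Edges leaving {Res, J4, TankB}: Res→J7 (8), Res→P2 (7), J4→Out (9), TankB→Out (5).
Cut capacity = 8 + 7 + 9 + 5 = 29.

29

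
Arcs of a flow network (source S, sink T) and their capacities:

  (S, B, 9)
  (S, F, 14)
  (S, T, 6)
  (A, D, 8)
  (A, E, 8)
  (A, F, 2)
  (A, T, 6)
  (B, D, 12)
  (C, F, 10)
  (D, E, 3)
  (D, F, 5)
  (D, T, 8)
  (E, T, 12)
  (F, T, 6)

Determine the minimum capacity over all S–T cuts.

21

Augment S→T: bottleneck 6, flow now 6.
Augment S→F→T: bottleneck 6, flow now 12.
Augment S→B→D→T: bottleneck 8, flow now 20.
Augment S→B→D→E→T: bottleneck 1, flow now 21.
No augmenting path remains; maximum flow = 21.
By max-flow min-cut, the minimum cut capacity equals the max flow.
In the residual graph, reachable from S: {S, F}.
Min-cut edges: S→B (9), S→T (6), F→T (6); capacity 9 + 6 + 6 = 21.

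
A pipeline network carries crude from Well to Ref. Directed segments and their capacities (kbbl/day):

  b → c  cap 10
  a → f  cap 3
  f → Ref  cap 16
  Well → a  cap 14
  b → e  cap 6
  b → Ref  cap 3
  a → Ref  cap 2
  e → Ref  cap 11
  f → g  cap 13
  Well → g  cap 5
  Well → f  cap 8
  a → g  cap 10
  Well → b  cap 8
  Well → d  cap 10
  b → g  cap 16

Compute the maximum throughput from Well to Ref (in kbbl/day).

Augment Well→a→Ref: bottleneck 2, flow now 2.
Augment Well→b→Ref: bottleneck 3, flow now 5.
Augment Well→f→Ref: bottleneck 8, flow now 13.
Augment Well→a→f→Ref: bottleneck 3, flow now 16.
Augment Well→b→e→Ref: bottleneck 5, flow now 21.
No augmenting path remains; maximum flow = 21.
In the residual graph, reachable from Well: {Well, a, d, g}.
Min-cut edges: Well→b (8), Well→f (8), a→f (3), a→Ref (2); capacity 8 + 8 + 3 + 2 = 21.
This cut is saturated, so no flow can exceed 21.

21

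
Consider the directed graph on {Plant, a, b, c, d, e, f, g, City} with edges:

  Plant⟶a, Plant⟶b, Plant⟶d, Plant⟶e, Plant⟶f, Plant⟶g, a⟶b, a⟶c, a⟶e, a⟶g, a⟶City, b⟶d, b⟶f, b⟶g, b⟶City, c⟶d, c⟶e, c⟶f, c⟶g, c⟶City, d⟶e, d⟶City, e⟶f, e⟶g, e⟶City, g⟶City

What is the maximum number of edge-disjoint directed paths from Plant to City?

5

Assign every edge capacity 1; by Menger, the answer equals the max flow.
Path Plant→a→City (+1); total 1.
Path Plant→b→City (+1); total 2.
Path Plant→d→City (+1); total 3.
Path Plant→e→City (+1); total 4.
Path Plant→g→City (+1); total 5.
No residual Plant→City path; max flow = 5.
Certifying cut of size 5: {Plant→a, Plant→b, Plant→d, Plant→e, Plant→g}.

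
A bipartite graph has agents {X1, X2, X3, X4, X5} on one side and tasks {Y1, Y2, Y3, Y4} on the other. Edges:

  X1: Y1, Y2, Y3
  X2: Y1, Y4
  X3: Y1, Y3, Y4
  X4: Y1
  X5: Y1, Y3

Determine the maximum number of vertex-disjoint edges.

Unit-capacity flow: source→left, listed edges, right→sink; max matching = max flow.
Augmenting path X1→Y1 (+1); matched 1.
Augmenting path X2→Y4 (+1); matched 2.
Augmenting path X3→Y3 (+1); matched 3.
Augmenting path X4→Y1→X1→Y2 (+1); matched 4.
No augmenting path remains; maximum matching = 4.
König certificate: {X1, Y1, Y3, Y4} is a vertex cover of size 4 (every listed pair touches it), so no matching can be larger.

4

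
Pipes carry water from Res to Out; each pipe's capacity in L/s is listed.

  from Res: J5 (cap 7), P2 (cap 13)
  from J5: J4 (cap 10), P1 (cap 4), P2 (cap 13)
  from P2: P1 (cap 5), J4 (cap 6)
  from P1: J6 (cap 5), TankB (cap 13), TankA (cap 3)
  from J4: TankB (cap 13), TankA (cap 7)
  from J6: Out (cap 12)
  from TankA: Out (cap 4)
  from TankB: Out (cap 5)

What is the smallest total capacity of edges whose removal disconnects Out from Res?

14

Augment Res→J5→P1→J6→Out: bottleneck 4, flow now 4.
Augment Res→J5→J4→TankA→Out: bottleneck 3, flow now 7.
Augment Res→P2→P1→J6→Out: bottleneck 1, flow now 8.
Augment Res→P2→P1→TankA→Out: bottleneck 1, flow now 9.
Augment Res→P2→P1→TankB→Out: bottleneck 3, flow now 12.
Augment Res→P2→J4→TankB→Out: bottleneck 2, flow now 14.
No augmenting path remains; maximum flow = 14.
By max-flow min-cut, the minimum cut capacity equals the max flow.
In the residual graph, reachable from Res: {Res, J5, P2, P1, J4, TankA, TankB}.
Min-cut edges: P1→J6 (5), TankA→Out (4), TankB→Out (5); capacity 5 + 4 + 5 = 14.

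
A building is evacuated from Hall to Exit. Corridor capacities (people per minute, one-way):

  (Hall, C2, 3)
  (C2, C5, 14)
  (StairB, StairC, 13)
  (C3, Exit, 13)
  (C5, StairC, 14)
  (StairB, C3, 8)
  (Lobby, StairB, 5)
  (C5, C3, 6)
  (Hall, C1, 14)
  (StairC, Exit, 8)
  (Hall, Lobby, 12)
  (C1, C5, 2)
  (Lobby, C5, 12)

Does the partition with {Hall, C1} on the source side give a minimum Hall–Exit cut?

Given cut capacity: 12 + 3 + 2 = 17.
Augment Hall→Lobby→C5→StairC→Exit: bottleneck 8, flow now 8.
Augment Hall→Lobby→C5→C3→Exit: bottleneck 4, flow now 12.
Augment Hall→C2→C5→C3→Exit: bottleneck 2, flow now 14.
Augment Hall→C2→C5→Lobby→StairB→C3→Exit: bottleneck 1, flow now 15. (uses reverse residual edge)
Augment Hall→C1→C5→Lobby→StairB→C3→Exit: bottleneck 2, flow now 17. (uses reverse residual edge)
No augmenting path remains; maximum flow = 17.
Cut capacity 17 equals the max flow, so it is a minimum cut.

Yes — it is a minimum cut (capacity 17).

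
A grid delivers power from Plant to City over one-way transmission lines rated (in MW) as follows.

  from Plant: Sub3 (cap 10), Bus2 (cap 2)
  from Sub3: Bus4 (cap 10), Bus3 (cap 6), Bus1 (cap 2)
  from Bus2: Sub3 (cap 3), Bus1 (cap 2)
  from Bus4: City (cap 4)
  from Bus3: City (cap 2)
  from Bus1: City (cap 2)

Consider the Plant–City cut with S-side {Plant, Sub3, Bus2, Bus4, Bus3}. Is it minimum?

Given cut capacity: 2 + 2 + 4 + 2 = 10.
Augment Plant→Sub3→Bus4→City: bottleneck 4, flow now 4.
Augment Plant→Sub3→Bus3→City: bottleneck 2, flow now 6.
Augment Plant→Sub3→Bus1→City: bottleneck 2, flow now 8.
No augmenting path remains; maximum flow = 8.
In the residual graph, reachable from Plant: {Plant, Sub3, Bus2, Bus4, Bus3, Bus1}.
Min-cut edges: Bus4→City (4), Bus3→City (2), Bus1→City (2); capacity 4 + 2 + 2 = 8.
Cut capacity 10 exceeds the max flow 8, so it is not minimum.

No — its capacity is 10, but the minimum cut has capacity 8.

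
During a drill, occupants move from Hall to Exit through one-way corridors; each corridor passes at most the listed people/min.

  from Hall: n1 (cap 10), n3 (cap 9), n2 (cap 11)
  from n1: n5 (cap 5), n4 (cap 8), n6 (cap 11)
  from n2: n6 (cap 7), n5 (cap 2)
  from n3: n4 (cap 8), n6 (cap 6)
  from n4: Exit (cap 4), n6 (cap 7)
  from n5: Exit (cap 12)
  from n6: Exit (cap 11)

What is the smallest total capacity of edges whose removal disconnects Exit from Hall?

22

Augment Hall→n1→n4→Exit: bottleneck 4, flow now 4.
Augment Hall→n1→n5→Exit: bottleneck 5, flow now 9.
Augment Hall→n1→n6→Exit: bottleneck 1, flow now 10.
Augment Hall→n2→n5→Exit: bottleneck 2, flow now 12.
Augment Hall→n2→n6→Exit: bottleneck 7, flow now 19.
Augment Hall→n3→n6→Exit: bottleneck 3, flow now 22.
No augmenting path remains; maximum flow = 22.
By max-flow min-cut, the minimum cut capacity equals the max flow.
In the residual graph, reachable from Hall: {Hall, n1, n2, n3, n4, n6}.
Min-cut edges: n1→n5 (5), n2→n5 (2), n4→Exit (4), n6→Exit (11); capacity 5 + 2 + 4 + 11 = 22.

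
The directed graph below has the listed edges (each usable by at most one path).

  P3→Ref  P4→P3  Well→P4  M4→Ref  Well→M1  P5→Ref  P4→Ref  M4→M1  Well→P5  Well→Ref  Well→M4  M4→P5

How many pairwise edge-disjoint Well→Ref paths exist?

4

Assign every edge capacity 1; by Menger, the answer equals the max flow.
Path Well→Ref (+1); total 1.
Path Well→P4→Ref (+1); total 2.
Path Well→M4→Ref (+1); total 3.
Path Well→P5→Ref (+1); total 4.
No residual Well→Ref path; max flow = 4.
Certifying cut of size 4: {Well→M4, Well→P4, Well→P5, Well→Ref}.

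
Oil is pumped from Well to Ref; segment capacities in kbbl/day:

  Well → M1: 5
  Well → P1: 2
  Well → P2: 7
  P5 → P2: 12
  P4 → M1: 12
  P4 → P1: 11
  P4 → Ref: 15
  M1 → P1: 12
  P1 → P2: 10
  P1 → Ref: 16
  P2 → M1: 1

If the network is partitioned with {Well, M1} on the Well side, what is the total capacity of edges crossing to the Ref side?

Edges leaving {Well, M1}: Well→P1 (2), Well→P2 (7), M1→P1 (12).
Cut capacity = 2 + 7 + 12 = 21.

21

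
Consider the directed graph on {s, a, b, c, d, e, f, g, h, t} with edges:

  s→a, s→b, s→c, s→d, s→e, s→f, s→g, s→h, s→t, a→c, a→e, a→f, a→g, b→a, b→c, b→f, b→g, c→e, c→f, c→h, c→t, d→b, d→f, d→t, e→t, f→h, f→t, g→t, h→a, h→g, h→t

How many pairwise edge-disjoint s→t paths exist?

7

Assign every edge capacity 1; by Menger, the answer equals the max flow.
Path s→t (+1); total 1.
Path s→c→t (+1); total 2.
Path s→d→t (+1); total 3.
Path s→e→t (+1); total 4.
Path s→f→t (+1); total 5.
Path s→g→t (+1); total 6.
Path s→h→t (+1); total 7.
No residual s→t path; max flow = 7.
Certifying cut of size 7: {c→t, e→t, f→t, g→t, h→t, s→d, s→t}.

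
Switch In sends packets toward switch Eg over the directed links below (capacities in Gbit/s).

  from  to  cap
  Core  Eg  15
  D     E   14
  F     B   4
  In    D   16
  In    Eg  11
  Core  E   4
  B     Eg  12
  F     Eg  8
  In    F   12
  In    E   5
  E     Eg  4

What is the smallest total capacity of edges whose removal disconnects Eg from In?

27

Augment In→Eg: bottleneck 11, flow now 11.
Augment In→F→Eg: bottleneck 8, flow now 19.
Augment In→E→Eg: bottleneck 4, flow now 23.
Augment In→F→B→Eg: bottleneck 4, flow now 27.
No augmenting path remains; maximum flow = 27.
By max-flow min-cut, the minimum cut capacity equals the max flow.
In the residual graph, reachable from In: {In, D, E}.
Min-cut edges: In→F (12), In→Eg (11), E→Eg (4); capacity 12 + 11 + 4 = 27.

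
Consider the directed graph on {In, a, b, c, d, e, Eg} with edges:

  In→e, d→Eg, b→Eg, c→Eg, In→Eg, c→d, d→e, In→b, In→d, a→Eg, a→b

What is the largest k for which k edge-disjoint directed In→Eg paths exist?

Assign every edge capacity 1; by Menger, the answer equals the max flow.
Path In→Eg (+1); total 1.
Path In→b→Eg (+1); total 2.
Path In→d→Eg (+1); total 3.
No residual In→Eg path; max flow = 3.
Certifying cut of size 3: {In→Eg, In→b, In→d}.

3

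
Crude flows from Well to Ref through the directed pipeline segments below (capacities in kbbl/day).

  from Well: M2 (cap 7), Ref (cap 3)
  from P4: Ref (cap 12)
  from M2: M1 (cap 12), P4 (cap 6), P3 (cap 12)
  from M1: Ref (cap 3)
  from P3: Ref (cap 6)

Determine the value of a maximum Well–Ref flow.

Augment Well→Ref: bottleneck 3, flow now 3.
Augment Well→M2→P4→Ref: bottleneck 6, flow now 9.
Augment Well→M2→M1→Ref: bottleneck 1, flow now 10.
No augmenting path remains; maximum flow = 10.
In the residual graph, reachable from Well: {Well}.
Min-cut edges: Well→M2 (7), Well→Ref (3); capacity 7 + 3 = 10.
This cut is saturated, so no flow can exceed 10.

10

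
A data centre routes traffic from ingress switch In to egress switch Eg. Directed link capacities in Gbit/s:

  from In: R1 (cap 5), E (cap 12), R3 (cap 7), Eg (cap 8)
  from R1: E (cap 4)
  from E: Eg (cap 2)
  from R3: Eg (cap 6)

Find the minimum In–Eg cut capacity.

Augment In→Eg: bottleneck 8, flow now 8.
Augment In→E→Eg: bottleneck 2, flow now 10.
Augment In→R3→Eg: bottleneck 6, flow now 16.
No augmenting path remains; maximum flow = 16.
By max-flow min-cut, the minimum cut capacity equals the max flow.
In the residual graph, reachable from In: {In, R1, E, R3}.
Min-cut edges: In→Eg (8), E→Eg (2), R3→Eg (6); capacity 8 + 2 + 6 = 16.

16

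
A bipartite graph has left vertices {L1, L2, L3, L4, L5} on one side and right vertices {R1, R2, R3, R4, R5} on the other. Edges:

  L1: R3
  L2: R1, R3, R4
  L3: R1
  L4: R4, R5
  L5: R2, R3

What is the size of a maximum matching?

Unit-capacity flow: source→left, listed edges, right→sink; max matching = max flow.
Augmenting path L1→R3 (+1); matched 1.
Augmenting path L2→R1 (+1); matched 2.
Augmenting path L4→R4 (+1); matched 3.
Augmenting path L5→R2 (+1); matched 4.
Augmenting path L3→R1→L2→R4→L4→R5 (+1); matched 5.
No augmenting path remains; maximum matching = 5.
König certificate: {L1, L2, L3, L4, L5} is a vertex cover of size 5 (every listed pair touches it), so no matching can be larger.

5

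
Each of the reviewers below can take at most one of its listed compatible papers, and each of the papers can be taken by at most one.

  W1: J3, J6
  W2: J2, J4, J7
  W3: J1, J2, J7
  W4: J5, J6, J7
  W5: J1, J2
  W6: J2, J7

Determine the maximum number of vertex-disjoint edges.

6

Unit-capacity flow: source→left, listed edges, right→sink; max matching = max flow.
Augmenting path W1→J3 (+1); matched 1.
Augmenting path W2→J2 (+1); matched 2.
Augmenting path W3→J1 (+1); matched 3.
Augmenting path W4→J5 (+1); matched 4.
Augmenting path W6→J7 (+1); matched 5.
Augmenting path W5→J2→W2→J4 (+1); matched 6.
No augmenting path remains; maximum matching = 6.
König certificate: {W1, W2, W3, W4, W5, W6} is a vertex cover of size 6 (every listed pair touches it), so no matching can be larger.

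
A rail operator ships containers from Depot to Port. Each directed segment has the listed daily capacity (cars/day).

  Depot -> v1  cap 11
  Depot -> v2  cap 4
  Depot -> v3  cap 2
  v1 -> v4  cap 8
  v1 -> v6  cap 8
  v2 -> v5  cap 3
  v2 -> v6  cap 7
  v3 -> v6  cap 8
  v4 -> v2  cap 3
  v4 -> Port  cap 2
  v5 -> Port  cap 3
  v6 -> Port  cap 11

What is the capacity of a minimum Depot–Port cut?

Augment Depot→v1→v4→Port: bottleneck 2, flow now 2.
Augment Depot→v1→v6→Port: bottleneck 8, flow now 10.
Augment Depot→v2→v5→Port: bottleneck 3, flow now 13.
Augment Depot→v2→v6→Port: bottleneck 1, flow now 14.
Augment Depot→v3→v6→Port: bottleneck 2, flow now 16.
No augmenting path remains; maximum flow = 16.
By max-flow min-cut, the minimum cut capacity equals the max flow.
In the residual graph, reachable from Depot: {Depot, v1, v2, v3, v4, v6}.
Min-cut edges: v2→v5 (3), v4→Port (2), v6→Port (11); capacity 3 + 2 + 11 = 16.

16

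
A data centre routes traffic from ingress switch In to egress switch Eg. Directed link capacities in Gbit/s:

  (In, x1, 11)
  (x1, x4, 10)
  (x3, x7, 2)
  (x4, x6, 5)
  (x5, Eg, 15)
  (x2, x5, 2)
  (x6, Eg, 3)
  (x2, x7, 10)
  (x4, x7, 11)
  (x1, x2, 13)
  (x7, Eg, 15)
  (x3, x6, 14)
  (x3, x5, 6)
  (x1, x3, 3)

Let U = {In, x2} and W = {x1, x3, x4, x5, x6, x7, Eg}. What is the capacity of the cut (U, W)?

Edges leaving {In, x2}: In→x1 (11), x2→x5 (2), x2→x7 (10).
Cut capacity = 11 + 2 + 10 = 23.

23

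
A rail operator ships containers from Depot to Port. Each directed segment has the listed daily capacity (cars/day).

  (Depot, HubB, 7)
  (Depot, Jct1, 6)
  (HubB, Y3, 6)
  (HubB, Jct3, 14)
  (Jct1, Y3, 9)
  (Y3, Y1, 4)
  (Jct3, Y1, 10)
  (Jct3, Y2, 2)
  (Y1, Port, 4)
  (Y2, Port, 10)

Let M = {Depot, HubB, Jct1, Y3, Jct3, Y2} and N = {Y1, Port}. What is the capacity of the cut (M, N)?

Edges leaving {Depot, HubB, Jct1, Y3, Jct3, Y2}: Y3→Y1 (4), Jct3→Y1 (10), Y2→Port (10).
Cut capacity = 4 + 10 + 10 = 24.

24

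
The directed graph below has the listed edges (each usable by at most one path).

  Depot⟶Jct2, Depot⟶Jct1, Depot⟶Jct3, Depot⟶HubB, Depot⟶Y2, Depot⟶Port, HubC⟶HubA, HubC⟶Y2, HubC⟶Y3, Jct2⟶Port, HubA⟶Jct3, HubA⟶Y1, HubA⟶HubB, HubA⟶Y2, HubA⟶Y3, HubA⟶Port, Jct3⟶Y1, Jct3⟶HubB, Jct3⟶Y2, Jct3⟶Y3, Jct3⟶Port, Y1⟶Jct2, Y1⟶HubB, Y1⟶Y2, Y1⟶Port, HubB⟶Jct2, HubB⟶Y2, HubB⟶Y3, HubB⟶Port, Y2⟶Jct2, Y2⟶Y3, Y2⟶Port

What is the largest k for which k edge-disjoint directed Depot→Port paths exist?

5

Assign every edge capacity 1; by Menger, the answer equals the max flow.
Path Depot→Port (+1); total 1.
Path Depot→Jct2→Port (+1); total 2.
Path Depot→Jct3→Port (+1); total 3.
Path Depot→HubB→Port (+1); total 4.
Path Depot→Y2→Port (+1); total 5.
No residual Depot→Port path; max flow = 5.
Certifying cut of size 5: {Depot→HubB, Depot→Jct2, Depot→Jct3, Depot→Port, Depot→Y2}.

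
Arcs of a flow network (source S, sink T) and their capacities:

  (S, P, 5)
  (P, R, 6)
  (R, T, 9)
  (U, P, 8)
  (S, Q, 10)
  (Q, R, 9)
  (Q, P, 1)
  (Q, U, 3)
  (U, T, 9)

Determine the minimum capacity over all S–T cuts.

Augment S→P→R→T: bottleneck 5, flow now 5.
Augment S→Q→R→T: bottleneck 4, flow now 9.
Augment S→Q→U→T: bottleneck 3, flow now 12.
No augmenting path remains; maximum flow = 12.
By max-flow min-cut, the minimum cut capacity equals the max flow.
In the residual graph, reachable from S: {S, P, Q, R}.
Min-cut edges: Q→U (3), R→T (9); capacity 3 + 9 = 12.

12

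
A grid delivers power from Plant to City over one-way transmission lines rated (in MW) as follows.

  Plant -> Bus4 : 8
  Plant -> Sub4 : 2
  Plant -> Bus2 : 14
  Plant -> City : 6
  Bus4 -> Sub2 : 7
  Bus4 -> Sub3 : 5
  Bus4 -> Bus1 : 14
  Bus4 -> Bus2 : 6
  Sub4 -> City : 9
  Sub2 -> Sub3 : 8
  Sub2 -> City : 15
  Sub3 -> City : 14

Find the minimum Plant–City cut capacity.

Augment Plant→City: bottleneck 6, flow now 6.
Augment Plant→Sub4→City: bottleneck 2, flow now 8.
Augment Plant→Bus4→Sub2→City: bottleneck 7, flow now 15.
Augment Plant→Bus4→Sub3→City: bottleneck 1, flow now 16.
No augmenting path remains; maximum flow = 16.
By max-flow min-cut, the minimum cut capacity equals the max flow.
In the residual graph, reachable from Plant: {Plant, Bus2}.
Min-cut edges: Plant→Bus4 (8), Plant→Sub4 (2), Plant→City (6); capacity 8 + 2 + 6 = 16.

16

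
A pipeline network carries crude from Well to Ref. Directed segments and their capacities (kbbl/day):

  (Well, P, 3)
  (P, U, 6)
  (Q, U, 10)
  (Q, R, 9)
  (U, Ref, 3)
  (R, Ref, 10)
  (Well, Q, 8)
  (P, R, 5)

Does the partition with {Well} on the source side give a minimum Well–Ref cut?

Yes — it is a minimum cut (capacity 11).

Given cut capacity: 3 + 8 = 11.
Augment Well→P→R→Ref: bottleneck 3, flow now 3.
Augment Well→Q→R→Ref: bottleneck 7, flow now 10.
Augment Well→Q→U→Ref: bottleneck 1, flow now 11.
No augmenting path remains; maximum flow = 11.
Cut capacity 11 equals the max flow, so it is a minimum cut.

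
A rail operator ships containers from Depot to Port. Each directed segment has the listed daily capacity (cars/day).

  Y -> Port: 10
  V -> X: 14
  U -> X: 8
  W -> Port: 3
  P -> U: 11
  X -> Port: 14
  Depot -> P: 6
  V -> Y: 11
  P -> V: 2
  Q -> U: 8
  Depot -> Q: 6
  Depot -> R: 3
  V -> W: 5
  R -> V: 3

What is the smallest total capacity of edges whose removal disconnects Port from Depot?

13

Augment Depot→P→U→X→Port: bottleneck 6, flow now 6.
Augment Depot→Q→U→X→Port: bottleneck 2, flow now 8.
Augment Depot→R→V→W→Port: bottleneck 3, flow now 11.
Augment Depot→Q→U→P→V→X→Port: bottleneck 2, flow now 13. (uses reverse residual edge)
No augmenting path remains; maximum flow = 13.
By max-flow min-cut, the minimum cut capacity equals the max flow.
In the residual graph, reachable from Depot: {Depot, P, Q, U}.
Min-cut edges: Depot→R (3), P→V (2), U→X (8); capacity 3 + 2 + 8 = 13.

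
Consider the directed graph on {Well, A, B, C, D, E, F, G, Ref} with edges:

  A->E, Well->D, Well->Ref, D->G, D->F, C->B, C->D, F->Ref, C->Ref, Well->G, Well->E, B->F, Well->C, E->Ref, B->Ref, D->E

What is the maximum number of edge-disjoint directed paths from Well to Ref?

4

Assign every edge capacity 1; by Menger, the answer equals the max flow.
Path Well→Ref (+1); total 1.
Path Well→C→Ref (+1); total 2.
Path Well→E→Ref (+1); total 3.
Path Well→D→F→Ref (+1); total 4.
No residual Well→Ref path; max flow = 4.
Certifying cut of size 4: {Well→C, Well→D, Well→E, Well→Ref}.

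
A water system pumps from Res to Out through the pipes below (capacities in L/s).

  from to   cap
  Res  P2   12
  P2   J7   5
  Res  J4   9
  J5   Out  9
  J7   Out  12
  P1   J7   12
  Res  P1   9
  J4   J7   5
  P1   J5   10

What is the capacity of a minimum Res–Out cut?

19

Augment Res→J4→J7→Out: bottleneck 5, flow now 5.
Augment Res→P2→J7→Out: bottleneck 5, flow now 10.
Augment Res→P1→J7→Out: bottleneck 2, flow now 12.
Augment Res→P1→J5→Out: bottleneck 7, flow now 19.
No augmenting path remains; maximum flow = 19.
By max-flow min-cut, the minimum cut capacity equals the max flow.
In the residual graph, reachable from Res: {Res, J4, P2}.
Min-cut edges: Res→P1 (9), J4→J7 (5), P2→J7 (5); capacity 9 + 5 + 5 = 19.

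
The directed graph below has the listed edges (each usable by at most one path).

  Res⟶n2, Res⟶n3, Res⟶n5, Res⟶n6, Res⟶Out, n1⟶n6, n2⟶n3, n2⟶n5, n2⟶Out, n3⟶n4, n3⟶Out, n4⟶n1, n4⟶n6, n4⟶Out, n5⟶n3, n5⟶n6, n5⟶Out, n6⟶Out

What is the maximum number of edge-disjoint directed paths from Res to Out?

Assign every edge capacity 1; by Menger, the answer equals the max flow.
Path Res→Out (+1); total 1.
Path Res→n2→Out (+1); total 2.
Path Res→n3→Out (+1); total 3.
Path Res→n5→Out (+1); total 4.
Path Res→n6→Out (+1); total 5.
No residual Res→Out path; max flow = 5.
Certifying cut of size 5: {Res→Out, Res→n2, Res→n3, Res→n5, Res→n6}.

5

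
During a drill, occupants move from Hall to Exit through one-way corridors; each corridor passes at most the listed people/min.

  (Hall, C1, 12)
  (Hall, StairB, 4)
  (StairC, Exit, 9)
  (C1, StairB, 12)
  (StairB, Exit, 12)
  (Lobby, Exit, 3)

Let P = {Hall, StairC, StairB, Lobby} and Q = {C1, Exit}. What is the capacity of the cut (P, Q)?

36

Edges leaving {Hall, StairC, StairB, Lobby}: Hall→C1 (12), StairC→Exit (9), StairB→Exit (12), Lobby→Exit (3).
Cut capacity = 12 + 9 + 12 + 3 = 36.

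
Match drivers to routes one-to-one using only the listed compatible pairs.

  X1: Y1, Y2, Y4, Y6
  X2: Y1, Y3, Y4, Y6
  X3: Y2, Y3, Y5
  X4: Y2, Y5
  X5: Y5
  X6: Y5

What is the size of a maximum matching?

5

Unit-capacity flow: source→left, listed edges, right→sink; max matching = max flow.
Augmenting path X1→Y1 (+1); matched 1.
Augmenting path X2→Y3 (+1); matched 2.
Augmenting path X3→Y2 (+1); matched 3.
Augmenting path X4→Y5 (+1); matched 4.
Augmenting path X5→Y5→X4→Y2→X3→Y3→X2→Y4 (+1); matched 5.
No augmenting path remains; maximum matching = 5.
König certificate: {X1, X2, X3, X4, Y5} is a vertex cover of size 5 (every listed pair touches it), so no matching can be larger.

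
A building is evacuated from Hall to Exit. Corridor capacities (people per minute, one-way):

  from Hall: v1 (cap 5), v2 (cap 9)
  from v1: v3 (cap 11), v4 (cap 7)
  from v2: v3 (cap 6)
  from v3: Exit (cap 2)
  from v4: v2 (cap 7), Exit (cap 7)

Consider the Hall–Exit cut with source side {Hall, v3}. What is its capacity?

Edges leaving {Hall, v3}: Hall→v1 (5), Hall→v2 (9), v3→Exit (2).
Cut capacity = 5 + 9 + 2 = 16.

16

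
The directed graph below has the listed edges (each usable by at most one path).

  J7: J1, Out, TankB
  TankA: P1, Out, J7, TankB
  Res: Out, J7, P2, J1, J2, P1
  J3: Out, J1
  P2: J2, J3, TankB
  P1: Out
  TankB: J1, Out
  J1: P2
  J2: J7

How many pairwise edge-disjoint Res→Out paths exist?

Assign every edge capacity 1; by Menger, the answer equals the max flow.
Path Res→Out (+1); total 1.
Path Res→J7→Out (+1); total 2.
Path Res→P1→Out (+1); total 3.
Path Res→P2→TankB→Out (+1); total 4.
Path Res→J1→P2→J3→Out (+1); total 5.
No residual Res→Out path; max flow = 5.
Certifying cut of size 5: {J7→Out, P2→J3, Res→Out, Res→P1, TankB→Out}.

5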